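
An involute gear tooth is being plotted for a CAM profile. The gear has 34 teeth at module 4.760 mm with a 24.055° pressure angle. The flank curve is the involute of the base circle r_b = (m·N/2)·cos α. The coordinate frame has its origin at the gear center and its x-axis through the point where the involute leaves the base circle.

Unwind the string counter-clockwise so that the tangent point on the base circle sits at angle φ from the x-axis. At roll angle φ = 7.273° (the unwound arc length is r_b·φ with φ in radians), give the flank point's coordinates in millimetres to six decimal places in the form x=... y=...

pitch radius r_p = m·N/2 = 4.760·34/2 = 80.920000
base radius r_b = r_p·cos α = 80.920000·cos 24.055° = 73.892470
roll angle φ = 7.273° = 0.12693780 rad
x = r_b·(cos φ + φ·sin φ) = 73.892470·(0.99195421 + 0.12693780·0.12659718) = 74.485396
y = r_b·(sin φ − φ·cos φ) = 73.892470·(0.12659718 − 0.12693780·0.99195421) = 0.050298

x=74.485396 y=0.050298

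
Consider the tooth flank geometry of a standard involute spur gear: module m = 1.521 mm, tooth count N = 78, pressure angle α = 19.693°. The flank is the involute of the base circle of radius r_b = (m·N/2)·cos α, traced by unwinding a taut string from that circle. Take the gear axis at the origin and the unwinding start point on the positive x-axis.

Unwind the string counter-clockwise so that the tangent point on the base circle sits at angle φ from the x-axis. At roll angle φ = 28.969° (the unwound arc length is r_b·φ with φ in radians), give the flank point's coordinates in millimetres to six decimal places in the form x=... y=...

pitch radius r_p = m·N/2 = 1.521·78/2 = 59.319000
base radius r_b = r_p·cos α = 59.319000·cos 19.693° = 55.849534
roll angle φ = 28.969° = 0.50560443 rad
x = r_b·(cos φ + φ·sin φ) = 55.849534·(0.87488189 + 0.50560443·0.48433633) = 62.538324
y = r_b·(sin φ − φ·cos φ) = 55.849534·(0.48433633 − 0.50560443·0.87488189) = 2.345243

x=62.538324 y=2.345243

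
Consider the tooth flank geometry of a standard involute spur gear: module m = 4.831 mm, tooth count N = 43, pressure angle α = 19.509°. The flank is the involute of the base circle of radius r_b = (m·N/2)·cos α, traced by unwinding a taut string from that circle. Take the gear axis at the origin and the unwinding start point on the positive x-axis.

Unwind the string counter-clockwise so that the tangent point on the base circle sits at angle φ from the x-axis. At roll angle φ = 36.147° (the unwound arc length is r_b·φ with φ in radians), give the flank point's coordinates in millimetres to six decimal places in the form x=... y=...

x=115.490695 y=7.873004

pitch radius r_p = m·N/2 = 4.831·43/2 = 103.866500
base radius r_b = r_p·cos α = 103.866500·cos 19.509° = 97.903425
roll angle φ = 36.147° = 0.63088416 rad
x = r_b·(cos φ + φ·sin φ) = 97.903425·(0.80750629 + 0.63088416·0.58985896) = 115.490695
y = r_b·(sin φ − φ·cos φ) = 97.903425·(0.58985896 − 0.63088416·0.80750629) = 7.873004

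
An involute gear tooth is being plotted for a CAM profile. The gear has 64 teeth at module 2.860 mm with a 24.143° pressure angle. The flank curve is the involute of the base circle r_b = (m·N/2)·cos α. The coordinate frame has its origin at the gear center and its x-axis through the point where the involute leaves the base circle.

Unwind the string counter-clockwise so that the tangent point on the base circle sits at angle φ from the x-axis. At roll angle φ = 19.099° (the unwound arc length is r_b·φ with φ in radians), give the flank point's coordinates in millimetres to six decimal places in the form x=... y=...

x=88.026309 y=1.019697

pitch radius r_p = m·N/2 = 2.860·64/2 = 91.520000
base radius r_b = r_p·cos α = 91.520000·cos 24.143° = 83.514514
roll angle φ = 19.099° = 0.33334043 rad
x = r_b·(cos φ + φ·sin φ) = 83.514514·(0.94495462 + 0.33334043·0.32720141) = 88.026309
y = r_b·(sin φ − φ·cos φ) = 83.514514·(0.32720141 − 0.33334043·0.94495462) = 1.019697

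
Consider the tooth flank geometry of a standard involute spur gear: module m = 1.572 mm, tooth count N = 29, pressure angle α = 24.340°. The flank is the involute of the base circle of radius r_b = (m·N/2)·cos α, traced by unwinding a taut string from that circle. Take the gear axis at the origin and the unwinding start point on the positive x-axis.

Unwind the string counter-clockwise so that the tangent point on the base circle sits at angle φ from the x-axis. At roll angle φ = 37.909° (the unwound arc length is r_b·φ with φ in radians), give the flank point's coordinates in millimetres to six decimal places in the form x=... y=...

pitch radius r_p = m·N/2 = 1.572·29/2 = 22.794000
base radius r_b = r_p·cos α = 22.794000·cos 24.340° = 20.767973
roll angle φ = 37.909° = 0.66163687 rad
x = r_b·(cos φ + φ·sin φ) = 20.767973·(0.78898758 + 0.66163687·0.61440914) = 24.828180
y = r_b·(sin φ − φ·cos φ) = 20.767973·(0.61440914 − 0.66163687·0.78898758) = 1.918667

x=24.828180 y=1.918667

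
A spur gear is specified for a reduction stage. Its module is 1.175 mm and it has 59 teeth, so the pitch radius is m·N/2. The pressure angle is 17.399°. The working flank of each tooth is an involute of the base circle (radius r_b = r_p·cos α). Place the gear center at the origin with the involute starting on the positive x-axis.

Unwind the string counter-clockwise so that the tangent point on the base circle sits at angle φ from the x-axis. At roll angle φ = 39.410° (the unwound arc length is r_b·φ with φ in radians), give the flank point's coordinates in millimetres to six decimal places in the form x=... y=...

x=39.999618 y=3.421072

pitch radius r_p = m·N/2 = 1.175·59/2 = 34.662500
base radius r_b = r_p·cos α = 34.662500·cos 17.399° = 33.076536
roll angle φ = 39.410° = 0.68783426 rad
x = r_b·(cos φ + φ·sin φ) = 33.076536·(0.77262278 + 0.68783426·0.63486537) = 39.999618
y = r_b·(sin φ − φ·cos φ) = 33.076536·(0.63486537 − 0.68783426·0.77262278) = 3.421072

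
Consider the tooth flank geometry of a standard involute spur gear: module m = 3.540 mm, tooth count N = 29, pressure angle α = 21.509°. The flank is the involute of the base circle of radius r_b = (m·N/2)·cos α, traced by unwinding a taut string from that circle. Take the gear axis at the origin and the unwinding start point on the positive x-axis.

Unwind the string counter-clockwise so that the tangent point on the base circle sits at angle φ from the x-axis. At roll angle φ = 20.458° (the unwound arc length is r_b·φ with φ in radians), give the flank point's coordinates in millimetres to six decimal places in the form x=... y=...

pitch radius r_p = m·N/2 = 3.540·29/2 = 51.330000
base radius r_b = r_p·cos α = 51.330000·cos 21.509° = 47.755378
roll angle φ = 20.458° = 0.35705946 rad
x = r_b·(cos φ + φ·sin φ) = 47.755378·(0.93692865 + 0.35705946·0.34952067) = 50.703237
y = r_b·(sin φ − φ·cos φ) = 47.755378·(0.34952067 − 0.35705946·0.93692865) = 0.715444

x=50.703237 y=0.715444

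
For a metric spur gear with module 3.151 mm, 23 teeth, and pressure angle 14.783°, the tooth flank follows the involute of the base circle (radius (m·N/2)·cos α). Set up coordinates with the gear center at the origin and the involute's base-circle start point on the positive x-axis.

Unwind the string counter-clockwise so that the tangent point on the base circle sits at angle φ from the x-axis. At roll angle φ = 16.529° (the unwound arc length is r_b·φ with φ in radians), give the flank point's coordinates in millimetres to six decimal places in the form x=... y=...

pitch radius r_p = m·N/2 = 3.151·23/2 = 36.236500
base radius r_b = r_p·cos α = 36.236500·cos 14.783° = 35.037041
roll angle φ = 16.529° = 0.28848547 rad
x = r_b·(cos φ + φ·sin φ) = 35.037041·(0.95867586 + 0.28848547·0.28450061) = 36.464805
y = r_b·(sin φ − φ·cos φ) = 35.037041·(0.28450061 − 0.28848547·0.95867586) = 0.278073

x=36.464805 y=0.278073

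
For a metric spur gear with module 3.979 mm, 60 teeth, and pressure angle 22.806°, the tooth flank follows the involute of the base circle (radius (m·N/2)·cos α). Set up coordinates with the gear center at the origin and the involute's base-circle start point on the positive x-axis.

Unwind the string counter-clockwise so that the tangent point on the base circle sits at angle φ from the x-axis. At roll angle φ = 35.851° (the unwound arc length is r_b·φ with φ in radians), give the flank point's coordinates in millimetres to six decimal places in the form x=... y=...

pitch radius r_p = m·N/2 = 3.979·60/2 = 119.370000
base radius r_b = r_p·cos α = 119.370000·cos 22.806° = 110.037960
roll angle φ = 35.851° = 0.62571799 rad
x = r_b·(cos φ + φ·sin φ) = 110.037960·(0.81054282 + 0.62571799·0.58567939) = 129.516103
y = r_b·(sin φ − φ·cos φ) = 110.037960·(0.58567939 − 0.62571799·0.81054282) = 8.638878

x=129.516103 y=8.638878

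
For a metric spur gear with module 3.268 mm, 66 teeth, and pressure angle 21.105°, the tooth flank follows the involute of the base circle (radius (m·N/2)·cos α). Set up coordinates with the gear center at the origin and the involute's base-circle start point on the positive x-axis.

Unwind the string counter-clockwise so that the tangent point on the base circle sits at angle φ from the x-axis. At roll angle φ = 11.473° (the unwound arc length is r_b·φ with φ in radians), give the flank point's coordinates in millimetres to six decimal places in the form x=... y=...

pitch radius r_p = m·N/2 = 3.268·66/2 = 107.844000
base radius r_b = r_p·cos α = 107.844000·cos 21.105° = 100.610053
roll angle φ = 11.473° = 0.20024163 rad
x = r_b·(cos φ + φ·sin φ) = 100.610053·(0.98001855 + 0.20024163·0.19890613) = 102.606944
y = r_b·(sin φ − φ·cos φ) = 100.610053·(0.19890613 − 0.20024163·0.98001855) = 0.268189

x=102.606944 y=0.268189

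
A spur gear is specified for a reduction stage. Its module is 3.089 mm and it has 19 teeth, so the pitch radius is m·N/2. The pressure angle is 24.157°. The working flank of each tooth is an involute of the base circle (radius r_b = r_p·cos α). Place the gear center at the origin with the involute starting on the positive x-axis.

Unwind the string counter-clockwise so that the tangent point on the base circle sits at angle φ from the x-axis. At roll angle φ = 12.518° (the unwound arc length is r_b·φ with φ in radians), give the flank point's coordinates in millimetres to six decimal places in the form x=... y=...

x=27.407085 y=0.092636

pitch radius r_p = m·N/2 = 3.089·19/2 = 29.345500
base radius r_b = r_p·cos α = 29.345500·cos 24.157° = 26.775641
roll angle φ = 12.518° = 0.21848032 rad
x = r_b·(cos φ + φ·sin φ) = 26.775641·(0.97622796 + 0.21848032·0.21674632) = 27.407085
y = r_b·(sin φ − φ·cos φ) = 26.775641·(0.21674632 − 0.21848032·0.97622796) = 0.092636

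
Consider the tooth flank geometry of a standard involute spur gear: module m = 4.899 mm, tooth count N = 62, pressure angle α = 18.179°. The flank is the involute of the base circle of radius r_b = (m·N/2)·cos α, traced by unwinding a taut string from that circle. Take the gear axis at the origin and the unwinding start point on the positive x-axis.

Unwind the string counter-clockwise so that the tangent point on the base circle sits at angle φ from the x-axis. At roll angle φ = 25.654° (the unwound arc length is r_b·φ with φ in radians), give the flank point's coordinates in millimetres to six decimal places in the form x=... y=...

pitch radius r_p = m·N/2 = 4.899·62/2 = 151.869000
base radius r_b = r_p·cos α = 151.869000·cos 18.179° = 144.288681
roll angle φ = 25.654° = 0.44774677 rad
x = r_b·(cos φ + φ·sin φ) = 144.288681·(0.90142489 + 0.44774677·0.43293551) = 158.035117
y = r_b·(sin φ − φ·cos φ) = 144.288681·(0.43293551 − 0.44774677·0.90142489) = 4.231328

x=158.035117 y=4.231328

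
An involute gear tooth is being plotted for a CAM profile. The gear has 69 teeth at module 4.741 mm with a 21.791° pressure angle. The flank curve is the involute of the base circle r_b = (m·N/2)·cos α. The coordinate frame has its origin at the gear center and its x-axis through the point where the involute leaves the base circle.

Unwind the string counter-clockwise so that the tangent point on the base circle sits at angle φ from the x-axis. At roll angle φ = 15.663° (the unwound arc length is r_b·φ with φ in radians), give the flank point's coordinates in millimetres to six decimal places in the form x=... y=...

pitch radius r_p = m·N/2 = 4.741·69/2 = 163.564500
base radius r_b = r_p·cos α = 163.564500·cos 21.791° = 151.876860
roll angle φ = 15.663° = 0.27337092 rad
x = r_b·(cos φ + φ·sin φ) = 151.876860·(0.96286629 + 0.27337092·0.26997871) = 157.446278
y = r_b·(sin φ − φ·cos φ) = 151.876860·(0.26997871 − 0.27337092·0.96286629) = 1.026546

x=157.446278 y=1.026546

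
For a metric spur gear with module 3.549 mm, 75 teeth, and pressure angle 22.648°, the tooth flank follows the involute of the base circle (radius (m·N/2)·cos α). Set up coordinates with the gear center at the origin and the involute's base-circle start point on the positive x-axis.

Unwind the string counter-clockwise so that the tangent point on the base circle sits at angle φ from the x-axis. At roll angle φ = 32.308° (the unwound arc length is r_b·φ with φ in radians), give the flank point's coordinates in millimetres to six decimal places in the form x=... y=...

pitch radius r_p = m·N/2 = 3.549·75/2 = 133.087500
base radius r_b = r_p·cos α = 133.087500·cos 22.648° = 122.824850
roll angle φ = 32.308° = 0.56388097 rad
x = r_b·(cos φ + φ·sin φ) = 122.824850·(0.84518722 + 0.56388097·0.53447036) = 140.826660
y = r_b·(sin φ − φ·cos φ) = 122.824850·(0.53447036 − 0.56388097·0.84518722) = 7.109762

x=140.826660 y=7.109762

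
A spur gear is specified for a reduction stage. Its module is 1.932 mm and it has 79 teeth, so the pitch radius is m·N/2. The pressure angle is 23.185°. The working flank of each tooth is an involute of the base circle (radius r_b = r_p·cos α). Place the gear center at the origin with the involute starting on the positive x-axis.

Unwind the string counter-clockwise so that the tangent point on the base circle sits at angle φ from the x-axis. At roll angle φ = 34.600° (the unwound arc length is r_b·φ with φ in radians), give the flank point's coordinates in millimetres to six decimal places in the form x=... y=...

pitch radius r_p = m·N/2 = 1.932·79/2 = 76.314000
base radius r_b = r_p·cos α = 76.314000·cos 23.185° = 70.150762
roll angle φ = 34.600° = 0.60388392 rad
x = r_b·(cos φ + φ·sin φ) = 70.150762·(0.82313637 + 0.60388392·0.56784375) = 81.799162
y = r_b·(sin φ − φ·cos φ) = 70.150762·(0.56784375 − 0.60388392·0.82313637) = 4.964214

x=81.799162 y=4.964214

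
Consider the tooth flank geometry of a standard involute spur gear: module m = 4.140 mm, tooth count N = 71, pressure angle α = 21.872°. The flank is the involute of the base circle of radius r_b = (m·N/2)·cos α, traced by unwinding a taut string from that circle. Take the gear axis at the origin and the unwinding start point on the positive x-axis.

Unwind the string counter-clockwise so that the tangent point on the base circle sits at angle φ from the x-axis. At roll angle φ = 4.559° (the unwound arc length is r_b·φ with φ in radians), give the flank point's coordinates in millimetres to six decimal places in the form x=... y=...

pitch radius r_p = m·N/2 = 4.140·71/2 = 146.970000
base radius r_b = r_p·cos α = 146.970000·cos 21.872° = 136.390867
roll angle φ = 4.559° = 0.07956956 rad
x = r_b·(cos φ + φ·sin φ) = 136.390867·(0.99683601 + 0.07956956·0.07948562) = 136.821951
y = r_b·(sin φ − φ·cos φ) = 136.390867·(0.07948562 − 0.07956956·0.99683601) = 0.022889

x=136.821951 y=0.022889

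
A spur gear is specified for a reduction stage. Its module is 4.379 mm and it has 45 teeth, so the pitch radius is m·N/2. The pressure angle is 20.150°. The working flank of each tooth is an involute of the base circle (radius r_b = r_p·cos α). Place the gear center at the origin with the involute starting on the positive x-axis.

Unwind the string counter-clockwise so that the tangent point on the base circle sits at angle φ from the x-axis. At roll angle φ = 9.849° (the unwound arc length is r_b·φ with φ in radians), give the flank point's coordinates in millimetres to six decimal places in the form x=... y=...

pitch radius r_p = m·N/2 = 4.379·45/2 = 98.527500
base radius r_b = r_p·cos α = 98.527500·cos 20.150° = 92.497025
roll angle φ = 9.849° = 0.17189748 rad
x = r_b·(cos φ + φ·sin φ) = 92.497025·(0.98526197 + 0.17189748·0.17105217) = 93.853532
y = r_b·(sin φ − φ·cos φ) = 92.497025·(0.17105217 − 0.17189748·0.98526197) = 0.156146

x=93.853532 y=0.156146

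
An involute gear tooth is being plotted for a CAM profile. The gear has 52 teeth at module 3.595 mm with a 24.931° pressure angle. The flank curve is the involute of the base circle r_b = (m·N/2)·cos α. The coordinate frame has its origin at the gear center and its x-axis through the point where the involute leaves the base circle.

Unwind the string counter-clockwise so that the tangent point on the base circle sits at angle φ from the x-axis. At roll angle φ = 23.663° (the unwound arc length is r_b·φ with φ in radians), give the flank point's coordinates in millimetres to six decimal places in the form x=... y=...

x=91.683393 y=1.956527

pitch radius r_p = m·N/2 = 3.595·52/2 = 93.470000
base radius r_b = r_p·cos α = 93.470000·cos 24.931° = 84.760099
roll angle φ = 23.663° = 0.41299726 rad
x = r_b·(cos φ + φ·sin φ) = 84.760099·(0.91592197 + 0.41299726·0.40135638) = 91.683393
y = r_b·(sin φ − φ·cos φ) = 84.760099·(0.40135638 − 0.41299726·0.91592197) = 1.956527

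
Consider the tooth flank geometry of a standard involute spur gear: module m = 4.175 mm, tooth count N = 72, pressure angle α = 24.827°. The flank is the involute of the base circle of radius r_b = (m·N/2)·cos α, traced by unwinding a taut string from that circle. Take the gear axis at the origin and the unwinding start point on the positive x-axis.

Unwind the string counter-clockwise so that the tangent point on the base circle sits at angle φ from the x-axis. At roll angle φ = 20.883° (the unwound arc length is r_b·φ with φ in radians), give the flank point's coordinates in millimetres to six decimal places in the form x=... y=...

x=145.171080 y=2.172466

pitch radius r_p = m·N/2 = 4.175·72/2 = 150.300000
base radius r_b = r_p·cos α = 150.300000·cos 24.827° = 136.409231
roll angle φ = 20.883° = 0.36447711 rad
x = r_b·(cos φ + φ·sin φ) = 136.409231·(0.93431028 + 0.36447711·0.35646080) = 145.171080
y = r_b·(sin φ − φ·cos φ) = 136.409231·(0.35646080 − 0.36447711·0.93431028) = 2.172466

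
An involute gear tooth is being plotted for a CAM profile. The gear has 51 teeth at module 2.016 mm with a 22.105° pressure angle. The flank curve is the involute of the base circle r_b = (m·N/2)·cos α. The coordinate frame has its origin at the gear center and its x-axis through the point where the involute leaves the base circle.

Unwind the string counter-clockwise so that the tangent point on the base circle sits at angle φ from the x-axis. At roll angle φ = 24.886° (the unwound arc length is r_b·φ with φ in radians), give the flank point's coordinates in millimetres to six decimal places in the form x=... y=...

pitch radius r_p = m·N/2 = 2.016·51/2 = 51.408000
base radius r_b = r_p·cos α = 51.408000·cos 22.105° = 47.629296
roll angle φ = 24.886° = 0.43434264 rad
x = r_b·(cos φ + φ·sin φ) = 47.629296·(0.90714687 + 0.43434264·0.42081417) = 51.912332
y = r_b·(sin φ − φ·cos φ) = 47.629296·(0.42081417 − 0.43434264·0.90714687) = 1.276542

x=51.912332 y=1.276542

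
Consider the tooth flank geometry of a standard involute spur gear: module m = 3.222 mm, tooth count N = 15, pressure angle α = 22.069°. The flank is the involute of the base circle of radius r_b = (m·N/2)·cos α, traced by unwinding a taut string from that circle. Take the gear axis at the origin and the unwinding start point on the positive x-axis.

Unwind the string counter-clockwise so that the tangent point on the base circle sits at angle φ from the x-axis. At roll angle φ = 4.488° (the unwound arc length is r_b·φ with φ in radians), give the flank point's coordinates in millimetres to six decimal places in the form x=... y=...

x=22.463077 y=0.003585

pitch radius r_p = m·N/2 = 3.222·15/2 = 24.165000
base radius r_b = r_p·cos α = 24.165000·cos 22.069° = 22.394480
roll angle φ = 4.488° = 0.07833038 rad
x = r_b·(cos φ + φ·sin φ) = 22.394480·(0.99693374 + 0.07833038·0.07825030) = 22.463077
y = r_b·(sin φ − φ·cos φ) = 22.394480·(0.07825030 − 0.07833038·0.99693374) = 0.003585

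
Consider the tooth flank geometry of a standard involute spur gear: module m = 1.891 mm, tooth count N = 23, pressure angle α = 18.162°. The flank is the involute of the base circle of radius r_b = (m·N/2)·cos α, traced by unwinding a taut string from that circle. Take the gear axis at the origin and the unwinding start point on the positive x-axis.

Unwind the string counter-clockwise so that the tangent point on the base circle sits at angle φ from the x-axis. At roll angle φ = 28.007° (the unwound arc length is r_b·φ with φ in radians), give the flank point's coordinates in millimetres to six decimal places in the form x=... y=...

x=22.986162 y=0.785403

pitch radius r_p = m·N/2 = 1.891·23/2 = 21.746500
base radius r_b = r_p·cos α = 21.746500·cos 18.162° = 20.663067
roll angle φ = 28.007° = 0.48881436 rad
x = r_b·(cos φ + φ·sin φ) = 20.663067·(0.88289023 + 0.48881436·0.46957943) = 22.986162
y = r_b·(sin φ − φ·cos φ) = 20.663067·(0.46957943 − 0.48881436·0.88289023) = 0.785403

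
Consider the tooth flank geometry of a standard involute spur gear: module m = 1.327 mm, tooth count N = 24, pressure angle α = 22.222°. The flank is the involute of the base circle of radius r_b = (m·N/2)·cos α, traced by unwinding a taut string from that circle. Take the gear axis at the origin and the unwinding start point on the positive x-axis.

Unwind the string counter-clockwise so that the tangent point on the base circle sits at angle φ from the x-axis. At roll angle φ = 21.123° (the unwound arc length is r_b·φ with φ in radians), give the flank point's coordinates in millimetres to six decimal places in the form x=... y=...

pitch radius r_p = m·N/2 = 1.327·24/2 = 15.924000
base radius r_b = r_p·cos α = 15.924000·cos 22.222° = 14.741252
roll angle φ = 21.123° = 0.36866590 rad
x = r_b·(cos φ + φ·sin φ) = 14.741252·(0.93280895 + 0.36866590·0.36037129) = 15.709244
y = r_b·(sin φ − φ·cos φ) = 14.741252·(0.36037129 − 0.36866590·0.93280895) = 0.242883

x=15.709244 y=0.242883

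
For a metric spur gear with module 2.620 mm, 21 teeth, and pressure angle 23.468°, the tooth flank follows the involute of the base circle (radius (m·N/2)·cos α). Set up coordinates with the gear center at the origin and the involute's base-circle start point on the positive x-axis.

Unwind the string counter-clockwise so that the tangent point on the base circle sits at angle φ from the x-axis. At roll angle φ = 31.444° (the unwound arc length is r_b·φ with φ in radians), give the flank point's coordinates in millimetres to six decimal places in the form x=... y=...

pitch radius r_p = m·N/2 = 2.620·21/2 = 27.510000
base radius r_b = r_p·cos α = 27.510000·cos 23.468° = 25.234445
roll angle φ = 31.444° = 0.54880133 rad
x = r_b·(cos φ + φ·sin φ) = 25.234445·(0.85315044 + 0.54880133·0.52166496) = 28.753158
y = r_b·(sin φ − φ·cos φ) = 25.234445·(0.52166496 − 0.54880133·0.85315044) = 1.348904

x=28.753158 y=1.348904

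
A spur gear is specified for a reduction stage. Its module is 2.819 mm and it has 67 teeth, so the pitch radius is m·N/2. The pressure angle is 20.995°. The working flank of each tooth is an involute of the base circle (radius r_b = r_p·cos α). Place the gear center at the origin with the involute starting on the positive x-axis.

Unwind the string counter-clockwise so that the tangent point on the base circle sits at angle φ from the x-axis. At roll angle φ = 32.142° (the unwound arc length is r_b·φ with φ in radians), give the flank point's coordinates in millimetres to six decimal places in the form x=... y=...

pitch radius r_p = m·N/2 = 2.819·67/2 = 94.436500
base radius r_b = r_p·cos α = 94.436500·cos 20.995° = 88.167021
roll angle φ = 32.142° = 0.56098373 rad
x = r_b·(cos φ + φ·sin φ) = 88.167021·(0.84673216 + 0.56098373·0.53201941) = 100.967672
y = r_b·(sin φ − φ·cos φ) = 88.167021·(0.53201941 − 0.56098373·0.84673216) = 5.026970

x=100.967672 y=5.026970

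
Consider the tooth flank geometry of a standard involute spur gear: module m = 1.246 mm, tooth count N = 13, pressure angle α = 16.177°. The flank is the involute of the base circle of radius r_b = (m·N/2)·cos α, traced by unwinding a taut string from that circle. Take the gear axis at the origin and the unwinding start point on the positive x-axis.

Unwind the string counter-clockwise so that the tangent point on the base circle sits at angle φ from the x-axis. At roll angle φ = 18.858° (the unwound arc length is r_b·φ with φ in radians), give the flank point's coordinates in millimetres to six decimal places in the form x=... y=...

pitch radius r_p = m·N/2 = 1.246·13/2 = 8.099000
base radius r_b = r_p·cos α = 8.099000·cos 16.177° = 7.778325
roll angle φ = 18.858° = 0.32913419 rad
x = r_b·(cos φ + φ·sin φ) = 7.778325·(0.94632255 + 0.32913419·0.32322381) = 8.188294
y = r_b·(sin φ − φ·cos φ) = 7.778325·(0.32322381 − 0.32913419·0.94632255) = 0.091448

x=8.188294 y=0.091448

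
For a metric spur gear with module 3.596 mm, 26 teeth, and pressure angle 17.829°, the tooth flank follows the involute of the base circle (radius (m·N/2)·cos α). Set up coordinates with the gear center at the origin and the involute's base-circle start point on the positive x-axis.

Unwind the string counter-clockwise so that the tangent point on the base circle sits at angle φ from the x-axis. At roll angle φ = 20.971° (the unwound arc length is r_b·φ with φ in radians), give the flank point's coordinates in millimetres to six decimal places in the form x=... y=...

pitch radius r_p = m·N/2 = 3.596·26/2 = 46.748000
base radius r_b = r_p·cos α = 46.748000·cos 17.829° = 44.502906
roll angle φ = 20.971° = 0.36601300 rad
x = r_b·(cos φ + φ·sin φ) = 44.502906·(0.93376169 + 0.36601300·0.35789538) = 47.384739
y = r_b·(sin φ − φ·cos φ) = 44.502906·(0.35789538 − 0.36601300·0.93376169) = 0.717674

x=47.384739 y=0.717674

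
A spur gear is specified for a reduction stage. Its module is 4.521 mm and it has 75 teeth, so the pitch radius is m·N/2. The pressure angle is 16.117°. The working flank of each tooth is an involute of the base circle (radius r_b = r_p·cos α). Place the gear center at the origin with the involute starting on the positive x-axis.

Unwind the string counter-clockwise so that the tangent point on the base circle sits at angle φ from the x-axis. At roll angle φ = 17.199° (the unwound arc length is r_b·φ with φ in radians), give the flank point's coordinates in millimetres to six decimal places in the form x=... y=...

pitch radius r_p = m·N/2 = 4.521·75/2 = 169.537500
base radius r_b = r_p·cos α = 169.537500·cos 16.117° = 162.874139
roll angle φ = 17.199° = 0.30017918 rad
x = r_b·(cos φ + φ·sin φ) = 162.874139·(0.95528352 + 0.30017918·0.29569138) = 170.047754
y = r_b·(sin φ − φ·cos φ) = 162.874139·(0.29569138 − 0.30017918·0.95528352) = 1.455306

x=170.047754 y=1.455306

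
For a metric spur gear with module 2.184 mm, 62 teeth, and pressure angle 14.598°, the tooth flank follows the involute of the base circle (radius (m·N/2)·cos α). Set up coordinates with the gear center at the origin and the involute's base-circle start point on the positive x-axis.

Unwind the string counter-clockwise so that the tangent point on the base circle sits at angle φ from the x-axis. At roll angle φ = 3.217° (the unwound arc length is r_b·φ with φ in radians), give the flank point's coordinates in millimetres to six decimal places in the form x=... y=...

pitch radius r_p = m·N/2 = 2.184·62/2 = 67.704000
base radius r_b = r_p·cos α = 67.704000·cos 14.598° = 65.518377
roll angle φ = 3.217° = 0.05614724 rad
x = r_b·(cos φ + φ·sin φ) = 65.518377·(0.99842416 + 0.05614724·0.05611775) = 65.621570
y = r_b·(sin φ − φ·cos φ) = 65.518377·(0.05611775 − 0.05614724·0.99842416) = 0.003864

x=65.621570 y=0.003864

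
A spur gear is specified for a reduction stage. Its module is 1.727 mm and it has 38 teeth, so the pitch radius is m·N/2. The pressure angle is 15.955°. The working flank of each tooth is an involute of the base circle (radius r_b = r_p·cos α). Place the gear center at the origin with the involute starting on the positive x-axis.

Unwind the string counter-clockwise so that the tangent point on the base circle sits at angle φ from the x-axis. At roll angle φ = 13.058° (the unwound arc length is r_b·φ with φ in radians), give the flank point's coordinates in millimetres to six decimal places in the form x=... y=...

pitch radius r_p = m·N/2 = 1.727·38/2 = 32.813000
base radius r_b = r_p·cos α = 32.813000·cos 15.955° = 31.548974
roll angle φ = 13.058° = 0.22790509 rad
x = r_b·(cos φ + φ·sin φ) = 31.548974·(0.97414185 + 0.22790509·0.22593728) = 32.357704
y = r_b·(sin φ − φ·cos φ) = 31.548974·(0.22593728 − 0.22790509·0.97414185) = 0.123842

x=32.357704 y=0.123842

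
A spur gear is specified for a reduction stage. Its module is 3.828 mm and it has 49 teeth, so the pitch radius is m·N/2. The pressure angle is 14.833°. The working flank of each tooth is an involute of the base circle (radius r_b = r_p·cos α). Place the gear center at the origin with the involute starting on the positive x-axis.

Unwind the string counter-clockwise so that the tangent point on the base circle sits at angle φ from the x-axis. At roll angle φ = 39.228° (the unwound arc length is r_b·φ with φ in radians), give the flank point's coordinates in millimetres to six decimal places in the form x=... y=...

pitch radius r_p = m·N/2 = 3.828·49/2 = 93.786000
base radius r_b = r_p·cos α = 93.786000·cos 14.833° = 90.660685
roll angle φ = 39.228° = 0.68465776 rad
x = r_b·(cos φ + φ·sin φ) = 90.660685·(0.77463553 + 0.68465776·0.63240794) = 109.483523
y = r_b·(sin φ − φ·cos φ) = 90.660685·(0.63240794 − 0.68465776·0.77463553) = 9.251715

x=109.483523 y=9.251715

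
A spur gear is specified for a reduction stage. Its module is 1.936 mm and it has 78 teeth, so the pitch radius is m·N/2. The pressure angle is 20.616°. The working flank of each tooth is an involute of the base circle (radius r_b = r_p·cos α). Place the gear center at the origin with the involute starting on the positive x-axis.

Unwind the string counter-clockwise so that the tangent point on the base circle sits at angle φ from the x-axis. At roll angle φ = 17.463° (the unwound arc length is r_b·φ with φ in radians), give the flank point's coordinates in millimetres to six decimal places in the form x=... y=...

x=73.875372 y=0.660778

pitch radius r_p = m·N/2 = 1.936·78/2 = 75.504000
base radius r_b = r_p·cos α = 75.504000·cos 20.616° = 70.668818
roll angle φ = 17.463° = 0.30478685 rad
x = r_b·(cos φ + φ·sin φ) = 70.668818·(0.95391094 + 0.30478685·0.30008985) = 73.875372
y = r_b·(sin φ − φ·cos φ) = 70.668818·(0.30008985 − 0.30478685·0.95391094) = 0.660778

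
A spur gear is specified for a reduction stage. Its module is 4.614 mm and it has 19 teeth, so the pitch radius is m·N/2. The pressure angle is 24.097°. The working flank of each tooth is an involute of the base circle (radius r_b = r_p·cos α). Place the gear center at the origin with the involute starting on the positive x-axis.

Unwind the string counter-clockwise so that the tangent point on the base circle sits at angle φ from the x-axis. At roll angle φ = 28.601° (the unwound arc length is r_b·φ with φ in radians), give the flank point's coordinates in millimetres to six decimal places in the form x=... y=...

pitch radius r_p = m·N/2 = 4.614·19/2 = 43.833000
base radius r_b = r_p·cos α = 43.833000·cos 24.097° = 40.013198
roll angle φ = 28.601° = 0.49918162 rad
x = r_b·(cos φ + φ·sin φ) = 40.013198·(0.87797462 + 0.49918162·0.47870718) = 44.692199
y = r_b·(sin φ − φ·cos φ) = 40.013198·(0.47870718 − 0.49918162·0.87797462) = 1.618069

x=44.692199 y=1.618069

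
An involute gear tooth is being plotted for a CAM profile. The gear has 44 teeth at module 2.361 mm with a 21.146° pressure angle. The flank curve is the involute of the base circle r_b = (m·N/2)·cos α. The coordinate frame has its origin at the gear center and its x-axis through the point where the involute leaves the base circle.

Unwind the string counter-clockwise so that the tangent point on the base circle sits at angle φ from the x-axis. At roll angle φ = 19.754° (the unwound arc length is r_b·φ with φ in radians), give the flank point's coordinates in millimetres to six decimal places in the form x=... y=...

x=51.238692 y=0.653956

pitch radius r_p = m·N/2 = 2.361·44/2 = 51.942000
base radius r_b = r_p·cos α = 51.942000·cos 21.146° = 48.444444
roll angle φ = 19.754° = 0.34477234 rad
x = r_b·(cos φ + φ·sin φ) = 48.444444·(0.94115242 + 0.34477234·0.33798242) = 51.238692
y = r_b·(sin φ − φ·cos φ) = 48.444444·(0.33798242 − 0.34477234·0.94115242) = 0.653956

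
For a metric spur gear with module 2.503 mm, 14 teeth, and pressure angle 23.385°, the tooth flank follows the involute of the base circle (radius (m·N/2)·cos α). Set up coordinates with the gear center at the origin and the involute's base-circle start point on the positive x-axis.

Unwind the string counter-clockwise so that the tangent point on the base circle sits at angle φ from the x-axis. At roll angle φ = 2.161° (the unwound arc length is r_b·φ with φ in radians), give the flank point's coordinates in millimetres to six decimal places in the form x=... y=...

x=16.093234 y=0.000288

pitch radius r_p = m·N/2 = 2.503·14/2 = 17.521000
base radius r_b = r_p·cos α = 17.521000·cos 23.385° = 16.081800
roll angle φ = 2.161° = 0.03771657 rad
x = r_b·(cos φ + φ·sin φ) = 16.081800·(0.99928881 + 0.03771657·0.03770762) = 16.093234
y = r_b·(sin φ − φ·cos φ) = 16.081800·(0.03770762 − 0.03771657·0.99928881) = 0.000288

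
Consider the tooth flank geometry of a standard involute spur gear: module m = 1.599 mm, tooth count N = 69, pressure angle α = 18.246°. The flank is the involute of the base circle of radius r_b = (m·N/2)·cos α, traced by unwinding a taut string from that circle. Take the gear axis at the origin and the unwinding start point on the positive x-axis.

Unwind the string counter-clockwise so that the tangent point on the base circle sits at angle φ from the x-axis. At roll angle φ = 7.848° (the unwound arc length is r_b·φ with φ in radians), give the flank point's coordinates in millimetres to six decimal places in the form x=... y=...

x=52.881011 y=0.044796

pitch radius r_p = m·N/2 = 1.599·69/2 = 55.165500
base radius r_b = r_p·cos α = 55.165500·cos 18.246° = 52.391833
roll angle φ = 7.848° = 0.13697344 rad
x = r_b·(cos φ + φ·sin φ) = 52.391833·(0.99063380 + 0.13697344·0.13654553) = 52.881011
y = r_b·(sin φ − φ·cos φ) = 52.391833·(0.13654553 − 0.13697344·0.99063380) = 0.044796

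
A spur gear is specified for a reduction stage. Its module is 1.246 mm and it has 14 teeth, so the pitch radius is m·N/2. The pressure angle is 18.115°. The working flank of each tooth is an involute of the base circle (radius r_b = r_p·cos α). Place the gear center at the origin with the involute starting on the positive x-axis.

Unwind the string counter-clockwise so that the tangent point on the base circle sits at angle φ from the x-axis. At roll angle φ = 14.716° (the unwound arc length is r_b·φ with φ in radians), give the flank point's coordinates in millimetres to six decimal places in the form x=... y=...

x=8.558623 y=0.046510

pitch radius r_p = m·N/2 = 1.246·14/2 = 8.722000
base radius r_b = r_p·cos α = 8.722000·cos 18.115° = 8.289689
roll angle φ = 14.716° = 0.25684265 rad
x = r_b·(cos φ + φ·sin φ) = 8.289689·(0.96719685 + 0.25684265·0.25402805) = 8.558623
y = r_b·(sin φ − φ·cos φ) = 8.289689·(0.25402805 − 0.25684265·0.96719685) = 0.046510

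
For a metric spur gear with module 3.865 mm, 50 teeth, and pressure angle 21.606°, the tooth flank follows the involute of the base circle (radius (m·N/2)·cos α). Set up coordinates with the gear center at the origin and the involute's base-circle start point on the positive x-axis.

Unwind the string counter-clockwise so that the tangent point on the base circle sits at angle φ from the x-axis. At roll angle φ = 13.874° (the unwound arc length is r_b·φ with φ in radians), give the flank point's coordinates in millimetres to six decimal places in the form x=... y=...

x=92.431217 y=0.422685

pitch radius r_p = m·N/2 = 3.865·50/2 = 96.625000
base radius r_b = r_p·cos α = 96.625000·cos 21.606° = 89.835928
roll angle φ = 13.874° = 0.24214698 rad
x = r_b·(cos φ + φ·sin φ) = 89.835928·(0.97082539 + 0.24214698·0.23978752) = 92.431217
y = r_b·(sin φ − φ·cos φ) = 89.835928·(0.23978752 − 0.24214698·0.97082539) = 0.422685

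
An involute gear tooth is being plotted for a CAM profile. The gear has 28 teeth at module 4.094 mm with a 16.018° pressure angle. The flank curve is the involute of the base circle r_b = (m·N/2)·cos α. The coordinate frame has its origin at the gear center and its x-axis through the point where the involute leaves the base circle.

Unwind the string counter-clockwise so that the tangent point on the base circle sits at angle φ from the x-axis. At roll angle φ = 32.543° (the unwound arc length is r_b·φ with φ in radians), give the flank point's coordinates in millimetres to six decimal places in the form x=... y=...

x=63.273011 y=3.257514

pitch radius r_p = m·N/2 = 4.094·28/2 = 57.316000
base radius r_b = r_p·cos α = 57.316000·cos 16.018° = 55.090709
roll angle φ = 32.543° = 0.56798250 rad
x = r_b·(cos φ + φ·sin φ) = 55.090709·(0.84298797 + 0.56798250·0.53793242) = 63.273011
y = r_b·(sin φ − φ·cos φ) = 55.090709·(0.53793242 − 0.56798250·0.84298797) = 3.257514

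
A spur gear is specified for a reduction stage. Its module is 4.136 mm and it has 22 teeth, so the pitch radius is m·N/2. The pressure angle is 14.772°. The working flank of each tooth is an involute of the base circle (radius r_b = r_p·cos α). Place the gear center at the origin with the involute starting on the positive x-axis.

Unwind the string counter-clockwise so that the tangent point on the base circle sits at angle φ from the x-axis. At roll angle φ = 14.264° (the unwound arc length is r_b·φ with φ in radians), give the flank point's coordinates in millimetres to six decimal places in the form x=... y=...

pitch radius r_p = m·N/2 = 4.136·22/2 = 45.496000
base radius r_b = r_p·cos α = 45.496000·cos 14.772° = 43.992271
roll angle φ = 14.264° = 0.24895376 rad
x = r_b·(cos φ + φ·sin φ) = 43.992271·(0.96917073 + 0.24895376·0.24639011) = 45.334496
y = r_b·(sin φ − φ·cos φ) = 43.992271·(0.24639011 − 0.24895376·0.96917073) = 0.224863

x=45.334496 y=0.224863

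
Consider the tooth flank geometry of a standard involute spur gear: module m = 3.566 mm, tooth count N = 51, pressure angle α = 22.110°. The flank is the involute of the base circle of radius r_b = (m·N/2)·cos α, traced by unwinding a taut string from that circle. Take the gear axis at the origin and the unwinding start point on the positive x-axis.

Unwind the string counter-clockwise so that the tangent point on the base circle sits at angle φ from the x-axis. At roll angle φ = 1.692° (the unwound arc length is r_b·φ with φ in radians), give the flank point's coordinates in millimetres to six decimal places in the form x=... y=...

x=84.282782 y=0.000723

pitch radius r_p = m·N/2 = 3.566·51/2 = 90.933000
base radius r_b = r_p·cos α = 90.933000·cos 22.110° = 84.246056
roll angle φ = 1.692° = 0.02953097 rad
x = r_b·(cos φ + φ·sin φ) = 84.246056·(0.99956399 + 0.02953097·0.02952668) = 84.282782
y = r_b·(sin φ − φ·cos φ) = 84.246056·(0.02952668 − 0.02953097·0.99956399) = 0.000723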